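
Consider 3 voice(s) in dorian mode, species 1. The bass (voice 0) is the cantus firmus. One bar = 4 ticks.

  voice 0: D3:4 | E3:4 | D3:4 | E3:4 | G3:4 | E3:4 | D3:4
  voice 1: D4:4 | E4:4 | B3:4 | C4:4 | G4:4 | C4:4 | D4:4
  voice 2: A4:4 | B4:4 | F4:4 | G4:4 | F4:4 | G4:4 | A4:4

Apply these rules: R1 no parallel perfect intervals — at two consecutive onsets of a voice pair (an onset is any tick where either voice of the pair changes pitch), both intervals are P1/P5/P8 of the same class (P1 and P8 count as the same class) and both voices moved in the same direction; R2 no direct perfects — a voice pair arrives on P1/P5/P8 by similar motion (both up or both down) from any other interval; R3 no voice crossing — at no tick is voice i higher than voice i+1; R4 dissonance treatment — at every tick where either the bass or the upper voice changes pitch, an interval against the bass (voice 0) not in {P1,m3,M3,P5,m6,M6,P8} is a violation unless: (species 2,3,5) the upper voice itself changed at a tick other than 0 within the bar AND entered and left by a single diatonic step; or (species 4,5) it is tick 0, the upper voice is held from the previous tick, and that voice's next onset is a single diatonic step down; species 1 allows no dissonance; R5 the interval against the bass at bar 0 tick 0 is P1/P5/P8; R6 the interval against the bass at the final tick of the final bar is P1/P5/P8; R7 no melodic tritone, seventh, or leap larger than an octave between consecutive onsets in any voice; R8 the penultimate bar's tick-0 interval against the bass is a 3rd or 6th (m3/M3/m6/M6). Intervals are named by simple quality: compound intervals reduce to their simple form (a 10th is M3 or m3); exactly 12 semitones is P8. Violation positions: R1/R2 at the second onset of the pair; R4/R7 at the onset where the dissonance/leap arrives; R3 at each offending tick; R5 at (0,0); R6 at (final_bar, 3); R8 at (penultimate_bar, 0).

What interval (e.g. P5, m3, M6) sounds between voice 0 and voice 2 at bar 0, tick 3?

voice 0=D3 voice 2=A4 -> P5

P5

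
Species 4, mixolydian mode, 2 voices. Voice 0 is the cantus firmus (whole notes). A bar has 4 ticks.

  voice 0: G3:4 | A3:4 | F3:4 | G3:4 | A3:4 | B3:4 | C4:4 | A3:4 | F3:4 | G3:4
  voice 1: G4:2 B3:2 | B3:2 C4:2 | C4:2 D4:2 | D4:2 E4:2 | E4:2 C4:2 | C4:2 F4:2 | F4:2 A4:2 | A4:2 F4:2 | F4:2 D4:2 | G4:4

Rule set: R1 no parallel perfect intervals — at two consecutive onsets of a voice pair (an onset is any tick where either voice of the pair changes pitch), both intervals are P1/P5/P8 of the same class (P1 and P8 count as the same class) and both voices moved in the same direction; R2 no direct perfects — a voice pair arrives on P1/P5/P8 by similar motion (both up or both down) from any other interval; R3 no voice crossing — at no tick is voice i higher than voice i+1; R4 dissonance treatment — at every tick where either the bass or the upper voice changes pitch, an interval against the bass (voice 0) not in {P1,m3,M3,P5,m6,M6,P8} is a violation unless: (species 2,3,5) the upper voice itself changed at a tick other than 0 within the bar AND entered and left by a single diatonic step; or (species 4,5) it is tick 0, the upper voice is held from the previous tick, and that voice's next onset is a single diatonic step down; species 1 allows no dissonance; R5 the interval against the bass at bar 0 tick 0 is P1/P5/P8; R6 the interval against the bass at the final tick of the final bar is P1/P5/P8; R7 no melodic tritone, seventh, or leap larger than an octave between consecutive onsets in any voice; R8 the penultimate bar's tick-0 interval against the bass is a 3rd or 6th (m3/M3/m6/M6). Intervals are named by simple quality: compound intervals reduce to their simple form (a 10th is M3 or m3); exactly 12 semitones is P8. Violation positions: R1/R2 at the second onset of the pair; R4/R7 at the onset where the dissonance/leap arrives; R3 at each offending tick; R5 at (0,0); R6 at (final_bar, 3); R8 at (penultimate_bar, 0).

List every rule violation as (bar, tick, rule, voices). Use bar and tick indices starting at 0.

bar 0: v0=G3 v1=G4 downbeat P8
bar 1: v0=A3 v1=B3 downbeat M2
bar 2: v0=F3 v1=C4 downbeat P5
bar 3: v0=G3 v1=D4 downbeat P5
bar 4: v0=A3 v1=E4 downbeat P5
bar 5: v0=B3 v1=C4 downbeat m2
bar 6: v0=C4 v1=F4 downbeat P4
bar 7: v0=A3 v1=A4 downbeat P8
bar 8: v0=F3 v1=F4 downbeat P8
bar 9: v0=G3 v1=G4 downbeat P8
  -> R4 @ bar 1 tick 0 v(0, 1): A3/B3 M2 untreated
  -> R4 @ bar 5 tick 0 v(0, 1): B3/C4 m2 untreated
  -> R4 @ bar 5 tick 2 v(0, 1): B3/F4 TT untreated
  -> R4 @ bar 6 tick 0 v(0, 1): C4/F4 P4 untreated
  -> R8 @ bar 8 tick 0 v(0, 1): penult P8 not 3rd/6th
  -> R2 @ bar 9 tick 0 v(0, 1): F3/D4 M6 -> G3/G4 P8 similar

(1, 0, R4, (0, 1))
(5, 0, R4, (0, 1))
(5, 2, R4, (0, 1))
(6, 0, R4, (0, 1))
(8, 0, R8, (0, 1))
(9, 0, R2, (0, 1))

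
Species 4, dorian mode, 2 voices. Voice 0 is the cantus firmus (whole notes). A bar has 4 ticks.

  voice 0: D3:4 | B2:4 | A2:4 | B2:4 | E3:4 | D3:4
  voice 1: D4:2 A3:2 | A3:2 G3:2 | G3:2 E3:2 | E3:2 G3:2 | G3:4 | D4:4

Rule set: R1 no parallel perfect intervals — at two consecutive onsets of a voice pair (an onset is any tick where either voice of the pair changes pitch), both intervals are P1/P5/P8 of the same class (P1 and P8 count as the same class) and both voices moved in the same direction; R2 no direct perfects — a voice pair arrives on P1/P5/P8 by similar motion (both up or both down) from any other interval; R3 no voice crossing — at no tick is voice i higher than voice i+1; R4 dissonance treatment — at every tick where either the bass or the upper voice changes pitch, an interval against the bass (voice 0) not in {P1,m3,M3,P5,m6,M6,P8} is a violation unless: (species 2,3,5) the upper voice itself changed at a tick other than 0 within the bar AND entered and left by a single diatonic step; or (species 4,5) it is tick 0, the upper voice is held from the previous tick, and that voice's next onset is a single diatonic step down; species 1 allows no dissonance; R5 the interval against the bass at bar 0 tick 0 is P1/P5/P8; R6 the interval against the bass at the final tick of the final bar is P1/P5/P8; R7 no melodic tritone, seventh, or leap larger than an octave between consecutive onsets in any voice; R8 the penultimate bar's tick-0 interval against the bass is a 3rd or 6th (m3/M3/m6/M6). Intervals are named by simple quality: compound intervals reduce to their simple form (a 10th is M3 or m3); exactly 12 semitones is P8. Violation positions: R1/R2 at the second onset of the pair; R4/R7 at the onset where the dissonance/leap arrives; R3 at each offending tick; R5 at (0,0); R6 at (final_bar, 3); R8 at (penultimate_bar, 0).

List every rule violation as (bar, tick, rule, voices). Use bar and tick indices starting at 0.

(2, 0, R4, (0, 1))
(3, 0, R4, (0, 1))

bar 0: v0=D3 v1=D4 downbeat P8
bar 1: v0=B2 v1=A3 downbeat m7
bar 2: v0=A2 v1=G3 downbeat m7
bar 3: v0=B2 v1=E3 downbeat P4
bar 4: v0=E3 v1=G3 downbeat m3
bar 5: v0=D3 v1=D4 downbeat P8
  -> R4 @ bar 2 tick 0 v(0, 1): A2/G3 m7 untreated
  -> R4 @ bar 3 tick 0 v(0, 1): B2/E3 P4 untreated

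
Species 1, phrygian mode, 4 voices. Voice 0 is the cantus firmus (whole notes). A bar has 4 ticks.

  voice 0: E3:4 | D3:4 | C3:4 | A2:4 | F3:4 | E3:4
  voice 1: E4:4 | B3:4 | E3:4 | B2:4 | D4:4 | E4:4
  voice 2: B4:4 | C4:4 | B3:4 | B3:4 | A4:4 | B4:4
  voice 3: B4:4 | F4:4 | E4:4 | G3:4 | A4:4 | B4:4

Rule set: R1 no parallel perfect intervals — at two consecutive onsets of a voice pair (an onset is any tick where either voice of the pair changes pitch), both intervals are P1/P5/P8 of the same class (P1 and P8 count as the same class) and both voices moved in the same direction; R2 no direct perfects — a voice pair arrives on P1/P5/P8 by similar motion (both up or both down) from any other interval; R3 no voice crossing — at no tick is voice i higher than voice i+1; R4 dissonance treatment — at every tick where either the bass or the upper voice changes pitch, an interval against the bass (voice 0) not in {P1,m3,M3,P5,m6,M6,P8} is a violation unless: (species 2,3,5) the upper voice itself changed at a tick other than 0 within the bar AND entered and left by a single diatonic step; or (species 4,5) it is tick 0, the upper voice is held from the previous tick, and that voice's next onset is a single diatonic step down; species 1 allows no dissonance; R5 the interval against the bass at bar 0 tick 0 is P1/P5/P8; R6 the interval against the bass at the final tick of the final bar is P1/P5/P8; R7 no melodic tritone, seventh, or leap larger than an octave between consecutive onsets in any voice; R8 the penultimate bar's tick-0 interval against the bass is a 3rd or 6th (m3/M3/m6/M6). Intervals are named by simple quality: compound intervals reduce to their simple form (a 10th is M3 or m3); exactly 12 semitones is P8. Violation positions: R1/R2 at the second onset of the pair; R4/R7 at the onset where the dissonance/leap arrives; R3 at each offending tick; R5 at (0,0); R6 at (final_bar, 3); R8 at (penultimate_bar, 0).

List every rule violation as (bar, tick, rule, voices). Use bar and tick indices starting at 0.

bar 0: v0=E3 v1=E4 v2=B4 v3=B4 downbeat P5
bar 1: v0=D3 v1=B3 v2=C4 v3=F4 downbeat m3
bar 2: v0=C3 v1=E3 v2=B3 v3=E4 downbeat M3
bar 3: v0=A2 v1=B2 v2=B3 v3=G3 downbeat m7
bar 4: v0=F3 v1=D4 v2=A4 v3=A4 downbeat M3
bar 5: v0=E3 v1=E4 v2=B4 v3=B4 downbeat P5
  -> R4 @ bar 1 tick 0 v(0, 2): D3/C4 m7 untreated
  -> R7 @ bar 1 tick 0 v(2,): B4->C4 leap 11st
  -> R7 @ bar 1 tick 0 v(3,): B4->F4 leap 6st
  -> R2 @ bar 2 tick 0 v(1, 2): B3/C4 m2 -> E3/B3 P5 similar
  -> R2 @ bar 2 tick 0 v(1, 3): B3/F4 TT -> E3/E4 P8 similar
  -> R4 @ bar 2 tick 0 v(0, 2): C3/B3 M7 untreated
  -> R3 @ bar 3 tick 0 v(2, 3): B3 above G3
  -> R4 @ bar 3 tick 0 v(0, 1): A2/B2 M2 untreated
  -> R4 @ bar 3 tick 0 v(0, 2): A2/B3 M2 untreated
  -> R4 @ bar 3 tick 0 v(0, 3): A2/G3 m7 untreated
  -> R3 @ bar 3 tick 1 v(2, 3): B3 above G3
  -> R3 @ bar 3 tick 2 v(2, 3): B3 above G3
  -> R3 @ bar 3 tick 3 v(2, 3): B3 above G3
  -> R2 @ bar 4 tick 0 v(1, 2): B2/B3 P8 -> D4/A4 P5 similar
  -> R2 @ bar 4 tick 0 v(1, 3): B2/G3 m6 -> D4/A4 P5 similar
  -> R2 @ bar 4 tick 0 v(2, 3): B3/G3 M3 -> A4/A4 P1 similar
  -> R7 @ bar 4 tick 0 v(1,): B2->D4 leap 15st
  -> R7 @ bar 4 tick 0 v(2,): B3->A4 leap 10st
  -> R7 @ bar 4 tick 0 v(3,): G3->A4 leap 14st
  -> R1 @ bar 5 tick 0 v(1, 2): D4/A4 P5 -> E4/B4 P5 similar
  -> R1 @ bar 5 tick 0 v(1, 3): D4/A4 P5 -> E4/B4 P5 similar
  -> R1 @ bar 5 tick 0 v(2, 3): A4/A4 P1 -> B4/B4 P1 similar

(1, 0, R4, (0, 2))
(1, 0, R7, (2,))
(1, 0, R7, (3,))
(2, 0, R2, (1, 2))
(2, 0, R2, (1, 3))
(2, 0, R4, (0, 2))
(3, 0, R3, (2, 3))
(3, 0, R4, (0, 1))
(3, 0, R4, (0, 2))
(3, 0, R4, (0, 3))
(3, 1, R3, (2, 3))
(3, 2, R3, (2, 3))
(3, 3, R3, (2, 3))
(4, 0, R2, (1, 2))
(4, 0, R2, (1, 3))
(4, 0, R2, (2, 3))
(4, 0, R7, (1,))
(4, 0, R7, (2,))
(4, 0, R7, (3,))
(5, 0, R1, (1, 2))
(5, 0, R1, (1, 3))
(5, 0, R1, (2, 3))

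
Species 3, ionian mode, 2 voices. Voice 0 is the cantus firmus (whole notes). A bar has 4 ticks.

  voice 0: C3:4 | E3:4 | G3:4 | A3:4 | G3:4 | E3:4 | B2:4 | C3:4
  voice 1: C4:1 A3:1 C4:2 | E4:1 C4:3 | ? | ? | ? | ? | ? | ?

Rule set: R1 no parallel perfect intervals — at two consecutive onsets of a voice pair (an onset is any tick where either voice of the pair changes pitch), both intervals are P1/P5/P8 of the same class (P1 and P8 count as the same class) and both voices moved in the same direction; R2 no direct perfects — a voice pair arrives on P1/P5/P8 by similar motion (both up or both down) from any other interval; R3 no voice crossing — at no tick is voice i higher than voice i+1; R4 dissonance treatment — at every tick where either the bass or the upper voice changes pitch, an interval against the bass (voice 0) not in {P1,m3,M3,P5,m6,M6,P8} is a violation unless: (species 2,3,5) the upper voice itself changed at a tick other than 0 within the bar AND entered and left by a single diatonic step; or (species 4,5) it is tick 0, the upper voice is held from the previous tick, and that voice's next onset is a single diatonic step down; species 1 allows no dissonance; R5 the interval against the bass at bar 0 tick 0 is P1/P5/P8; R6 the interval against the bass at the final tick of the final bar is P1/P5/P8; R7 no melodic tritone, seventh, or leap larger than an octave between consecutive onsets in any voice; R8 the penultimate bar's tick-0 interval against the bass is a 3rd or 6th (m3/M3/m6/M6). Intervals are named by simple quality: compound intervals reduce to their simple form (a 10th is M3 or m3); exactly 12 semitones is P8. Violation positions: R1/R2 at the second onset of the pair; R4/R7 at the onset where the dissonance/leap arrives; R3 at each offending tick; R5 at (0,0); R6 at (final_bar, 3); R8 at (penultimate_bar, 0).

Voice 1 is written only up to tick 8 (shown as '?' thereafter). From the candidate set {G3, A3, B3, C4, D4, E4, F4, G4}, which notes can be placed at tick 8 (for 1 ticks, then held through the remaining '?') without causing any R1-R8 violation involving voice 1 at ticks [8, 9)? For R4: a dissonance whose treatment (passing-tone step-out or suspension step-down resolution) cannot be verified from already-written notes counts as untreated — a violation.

{B3, E4, G3}

G3: legal
A3: violates R4
B3: legal
C4: violates R4
D4: violates R2
E4: legal
F4: violates R4
G4: violates R2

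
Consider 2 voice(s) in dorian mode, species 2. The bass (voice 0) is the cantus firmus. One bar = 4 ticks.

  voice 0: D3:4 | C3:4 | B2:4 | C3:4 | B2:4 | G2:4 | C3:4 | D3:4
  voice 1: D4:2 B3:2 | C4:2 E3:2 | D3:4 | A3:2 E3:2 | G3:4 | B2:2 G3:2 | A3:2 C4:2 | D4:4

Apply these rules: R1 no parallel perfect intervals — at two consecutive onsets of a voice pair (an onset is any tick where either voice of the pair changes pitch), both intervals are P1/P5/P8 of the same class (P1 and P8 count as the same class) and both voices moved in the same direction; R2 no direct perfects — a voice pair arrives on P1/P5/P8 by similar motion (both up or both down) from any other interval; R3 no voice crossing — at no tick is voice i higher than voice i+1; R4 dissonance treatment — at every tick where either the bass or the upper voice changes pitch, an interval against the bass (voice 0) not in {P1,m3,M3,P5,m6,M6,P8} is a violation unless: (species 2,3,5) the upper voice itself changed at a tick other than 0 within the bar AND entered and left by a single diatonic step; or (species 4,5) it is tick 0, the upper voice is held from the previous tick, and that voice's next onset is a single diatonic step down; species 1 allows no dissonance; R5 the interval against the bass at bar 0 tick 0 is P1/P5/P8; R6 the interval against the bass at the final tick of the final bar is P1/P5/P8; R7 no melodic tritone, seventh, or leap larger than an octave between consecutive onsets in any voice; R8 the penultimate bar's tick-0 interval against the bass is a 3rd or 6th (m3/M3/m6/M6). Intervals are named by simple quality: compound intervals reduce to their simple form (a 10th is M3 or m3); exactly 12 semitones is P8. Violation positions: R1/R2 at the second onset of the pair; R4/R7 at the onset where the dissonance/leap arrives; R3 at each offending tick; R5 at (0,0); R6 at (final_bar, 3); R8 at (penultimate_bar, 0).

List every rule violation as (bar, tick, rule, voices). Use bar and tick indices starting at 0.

(7, 0, R1, (0, 1))

bar 0: v0=D3 v1=D4 downbeat P8
bar 1: v0=C3 v1=C4 downbeat P8
bar 2: v0=B2 v1=D3 downbeat m3
bar 3: v0=C3 v1=A3 downbeat M6
bar 4: v0=B2 v1=G3 downbeat m6
bar 5: v0=G2 v1=B2 downbeat M3
bar 6: v0=C3 v1=A3 downbeat M6
bar 7: v0=D3 v1=D4 downbeat P8
  -> R1 @ bar 7 tick 0 v(0, 1): C3/C4 P8 -> D3/D4 P8 similar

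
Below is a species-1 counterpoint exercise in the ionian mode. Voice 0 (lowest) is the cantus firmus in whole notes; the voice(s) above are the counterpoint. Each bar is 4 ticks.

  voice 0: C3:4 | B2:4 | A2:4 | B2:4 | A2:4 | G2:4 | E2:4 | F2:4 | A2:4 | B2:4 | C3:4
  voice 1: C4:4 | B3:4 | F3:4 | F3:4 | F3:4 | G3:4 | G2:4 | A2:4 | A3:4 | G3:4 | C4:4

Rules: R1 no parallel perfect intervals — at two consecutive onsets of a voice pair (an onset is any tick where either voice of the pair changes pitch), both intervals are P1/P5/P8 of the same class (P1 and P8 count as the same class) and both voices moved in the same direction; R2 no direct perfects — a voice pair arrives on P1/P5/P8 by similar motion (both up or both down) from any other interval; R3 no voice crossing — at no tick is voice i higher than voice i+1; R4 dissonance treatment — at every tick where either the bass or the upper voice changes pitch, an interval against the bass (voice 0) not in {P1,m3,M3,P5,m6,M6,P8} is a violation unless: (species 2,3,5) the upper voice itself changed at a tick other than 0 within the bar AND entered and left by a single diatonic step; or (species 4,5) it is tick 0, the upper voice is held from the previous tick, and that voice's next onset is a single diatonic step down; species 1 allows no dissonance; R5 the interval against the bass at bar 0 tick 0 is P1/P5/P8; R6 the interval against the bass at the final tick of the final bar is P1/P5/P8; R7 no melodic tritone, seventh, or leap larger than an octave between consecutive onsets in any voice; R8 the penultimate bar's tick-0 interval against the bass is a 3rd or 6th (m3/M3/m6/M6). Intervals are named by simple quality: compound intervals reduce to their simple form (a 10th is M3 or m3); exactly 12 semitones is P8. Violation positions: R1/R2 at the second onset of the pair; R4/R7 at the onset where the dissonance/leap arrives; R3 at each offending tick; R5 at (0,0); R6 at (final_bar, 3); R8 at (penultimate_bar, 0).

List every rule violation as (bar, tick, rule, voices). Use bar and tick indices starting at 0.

bar 0: v0=C3 v1=C4 downbeat P8
bar 1: v0=B2 v1=B3 downbeat P8
bar 2: v0=A2 v1=F3 downbeat m6
bar 3: v0=B2 v1=F3 downbeat TT
bar 4: v0=A2 v1=F3 downbeat m6
bar 5: v0=G2 v1=G3 downbeat P8
bar 6: v0=E2 v1=G2 downbeat m3
bar 7: v0=F2 v1=A2 downbeat M3
bar 8: v0=A2 v1=A3 downbeat P8
bar 9: v0=B2 v1=G3 downbeat m6
bar 10: v0=C3 v1=C4 downbeat P8
  -> R1 @ bar 1 tick 0 v(0, 1): C3/C4 P8 -> B2/B3 P8 similar
  -> R7 @ bar 2 tick 0 v(1,): B3->F3 leap 6st
  -> R4 @ bar 3 tick 0 v(0, 1): B2/F3 TT untreated
  -> R2 @ bar 8 tick 0 v(0, 1): F2/A2 M3 -> A2/A3 P8 similar
  -> R2 @ bar 10 tick 0 v(0, 1): B2/G3 m6 -> C3/C4 P8 similar

(1, 0, R1, (0, 1))
(2, 0, R7, (1,))
(3, 0, R4, (0, 1))
(8, 0, R2, (0, 1))
(10, 0, R2, (0, 1))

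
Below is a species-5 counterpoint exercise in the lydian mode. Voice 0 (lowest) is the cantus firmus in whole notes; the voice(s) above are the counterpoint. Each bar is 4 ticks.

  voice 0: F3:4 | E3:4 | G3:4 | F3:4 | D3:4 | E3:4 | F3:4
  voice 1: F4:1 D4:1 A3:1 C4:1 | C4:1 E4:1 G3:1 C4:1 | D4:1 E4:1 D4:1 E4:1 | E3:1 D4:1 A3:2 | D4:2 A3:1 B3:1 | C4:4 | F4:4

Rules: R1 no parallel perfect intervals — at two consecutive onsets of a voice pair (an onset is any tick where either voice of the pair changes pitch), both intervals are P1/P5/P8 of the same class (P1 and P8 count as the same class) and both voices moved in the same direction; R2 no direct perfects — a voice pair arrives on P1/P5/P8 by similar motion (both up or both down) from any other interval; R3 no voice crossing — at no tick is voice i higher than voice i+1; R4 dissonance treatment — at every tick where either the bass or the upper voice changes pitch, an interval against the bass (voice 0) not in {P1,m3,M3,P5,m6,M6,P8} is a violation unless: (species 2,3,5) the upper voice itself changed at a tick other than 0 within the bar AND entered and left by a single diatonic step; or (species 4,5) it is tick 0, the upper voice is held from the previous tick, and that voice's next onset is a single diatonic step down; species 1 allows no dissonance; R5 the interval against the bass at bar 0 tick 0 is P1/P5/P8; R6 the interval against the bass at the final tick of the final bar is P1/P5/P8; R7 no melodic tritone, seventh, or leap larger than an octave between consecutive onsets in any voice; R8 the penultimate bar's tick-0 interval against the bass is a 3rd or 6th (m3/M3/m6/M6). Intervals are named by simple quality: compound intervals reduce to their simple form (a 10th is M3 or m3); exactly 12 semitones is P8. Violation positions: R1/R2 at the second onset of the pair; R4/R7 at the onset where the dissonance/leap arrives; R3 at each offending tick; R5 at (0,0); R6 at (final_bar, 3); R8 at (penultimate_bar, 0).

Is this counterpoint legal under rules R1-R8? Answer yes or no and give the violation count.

bar 0: v0=F3 v1=F4 (P8)
bar 1: v0=E3 v1=C4 (m6)
bar 2: v0=G3 v1=D4 (P5)
bar 3: v0=F3 v1=E3 (m2)
bar 4: v0=D3 v1=D4 (P8)
bar 5: v0=E3 v1=C4 (m6)
bar 6: v0=F3 v1=F4 (P8)
  R2 @ bar2.0: E3/C4 m6 -> G3/D4 P5 similar
  R3 @ bar3.0: F3 above E3
  R4 @ bar3.0: F3/E3 m2 untreated
  R7 @ bar3.1: E3->D4 leap 10st
  R2 @ bar6.0: E3/C4 m6 -> F3/F4 P8 similar

No (5 violations)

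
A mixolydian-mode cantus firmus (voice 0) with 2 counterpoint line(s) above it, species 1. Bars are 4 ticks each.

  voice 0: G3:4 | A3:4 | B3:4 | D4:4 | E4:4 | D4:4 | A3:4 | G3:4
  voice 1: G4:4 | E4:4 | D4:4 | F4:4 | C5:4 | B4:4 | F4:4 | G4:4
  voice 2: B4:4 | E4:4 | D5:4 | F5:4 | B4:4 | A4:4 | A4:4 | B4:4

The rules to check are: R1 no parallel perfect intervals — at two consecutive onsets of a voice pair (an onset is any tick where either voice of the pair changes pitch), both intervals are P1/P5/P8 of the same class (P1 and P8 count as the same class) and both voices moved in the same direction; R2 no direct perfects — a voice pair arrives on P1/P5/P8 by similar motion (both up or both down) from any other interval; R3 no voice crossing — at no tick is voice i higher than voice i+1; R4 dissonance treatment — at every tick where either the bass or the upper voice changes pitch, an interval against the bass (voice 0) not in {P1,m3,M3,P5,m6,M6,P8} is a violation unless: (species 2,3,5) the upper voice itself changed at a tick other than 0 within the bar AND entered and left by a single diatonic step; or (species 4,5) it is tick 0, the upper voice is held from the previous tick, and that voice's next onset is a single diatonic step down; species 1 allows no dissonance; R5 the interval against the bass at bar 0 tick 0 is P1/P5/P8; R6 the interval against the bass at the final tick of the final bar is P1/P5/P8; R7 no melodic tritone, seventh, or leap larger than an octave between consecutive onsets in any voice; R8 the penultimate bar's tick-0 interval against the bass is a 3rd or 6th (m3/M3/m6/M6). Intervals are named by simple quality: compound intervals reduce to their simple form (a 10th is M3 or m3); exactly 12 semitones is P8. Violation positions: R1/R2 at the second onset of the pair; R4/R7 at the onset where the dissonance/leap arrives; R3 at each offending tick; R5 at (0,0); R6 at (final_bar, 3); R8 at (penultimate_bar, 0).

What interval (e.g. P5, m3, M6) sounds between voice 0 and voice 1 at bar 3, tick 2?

voice 0=D4 voice 1=F4 -> m3

m3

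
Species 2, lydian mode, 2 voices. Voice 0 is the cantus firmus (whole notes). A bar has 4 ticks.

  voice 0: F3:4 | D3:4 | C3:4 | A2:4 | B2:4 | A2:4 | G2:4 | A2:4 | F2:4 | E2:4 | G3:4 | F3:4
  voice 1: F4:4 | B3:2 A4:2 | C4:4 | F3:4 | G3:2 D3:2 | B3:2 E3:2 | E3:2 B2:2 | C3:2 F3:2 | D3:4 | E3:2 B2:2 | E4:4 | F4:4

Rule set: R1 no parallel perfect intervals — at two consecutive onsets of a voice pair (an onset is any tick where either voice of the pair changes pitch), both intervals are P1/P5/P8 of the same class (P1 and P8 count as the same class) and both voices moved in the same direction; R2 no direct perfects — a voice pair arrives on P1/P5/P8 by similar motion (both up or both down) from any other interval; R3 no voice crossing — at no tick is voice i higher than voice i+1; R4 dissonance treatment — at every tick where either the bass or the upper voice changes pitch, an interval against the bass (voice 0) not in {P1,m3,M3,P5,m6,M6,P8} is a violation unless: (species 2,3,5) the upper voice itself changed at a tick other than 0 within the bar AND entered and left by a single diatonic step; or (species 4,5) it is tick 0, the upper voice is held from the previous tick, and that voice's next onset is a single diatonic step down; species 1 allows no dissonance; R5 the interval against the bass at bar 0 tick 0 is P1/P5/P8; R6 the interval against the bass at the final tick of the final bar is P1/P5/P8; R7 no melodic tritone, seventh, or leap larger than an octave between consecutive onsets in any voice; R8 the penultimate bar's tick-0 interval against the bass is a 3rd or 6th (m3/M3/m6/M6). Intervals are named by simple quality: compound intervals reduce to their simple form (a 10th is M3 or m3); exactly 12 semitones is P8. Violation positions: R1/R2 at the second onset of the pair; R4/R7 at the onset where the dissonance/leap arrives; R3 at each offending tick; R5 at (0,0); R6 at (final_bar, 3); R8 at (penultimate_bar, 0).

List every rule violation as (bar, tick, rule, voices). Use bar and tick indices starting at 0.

(1, 0, R7, (1,))
(1, 2, R7, (1,))
(2, 0, R2, (0, 1))
(5, 0, R4, (0, 1))
(10, 0, R7, (0,))
(10, 0, R7, (1,))

bar 0: v0=F3 v1=F4 downbeat P8
bar 1: v0=D3 v1=B3 downbeat M6
bar 2: v0=C3 v1=C4 downbeat P8
bar 3: v0=A2 v1=F3 downbeat m6
bar 4: v0=B2 v1=G3 downbeat m6
bar 5: v0=A2 v1=B3 downbeat M2
bar 6: v0=G2 v1=E3 downbeat M6
bar 7: v0=A2 v1=C3 downbeat m3
bar 8: v0=F2 v1=D3 downbeat M6
bar 9: v0=E2 v1=E3 downbeat P8
bar 10: v0=G3 v1=E4 downbeat M6
bar 11: v0=F3 v1=F4 downbeat P8
  -> R7 @ bar 1 tick 0 v(1,): F4->B3 leap 6st
  -> R7 @ bar 1 tick 2 v(1,): B3->A4 leap 10st
  -> R2 @ bar 2 tick 0 v(0, 1): D3/A4 P5 -> C3/C4 P8 similar
  -> R4 @ bar 5 tick 0 v(0, 1): A2/B3 M2 untreated
  -> R7 @ bar 10 tick 0 v(0,): E2->G3 leap 15st
  -> R7 @ bar 10 tick 0 v(1,): B2->E4 leap 17st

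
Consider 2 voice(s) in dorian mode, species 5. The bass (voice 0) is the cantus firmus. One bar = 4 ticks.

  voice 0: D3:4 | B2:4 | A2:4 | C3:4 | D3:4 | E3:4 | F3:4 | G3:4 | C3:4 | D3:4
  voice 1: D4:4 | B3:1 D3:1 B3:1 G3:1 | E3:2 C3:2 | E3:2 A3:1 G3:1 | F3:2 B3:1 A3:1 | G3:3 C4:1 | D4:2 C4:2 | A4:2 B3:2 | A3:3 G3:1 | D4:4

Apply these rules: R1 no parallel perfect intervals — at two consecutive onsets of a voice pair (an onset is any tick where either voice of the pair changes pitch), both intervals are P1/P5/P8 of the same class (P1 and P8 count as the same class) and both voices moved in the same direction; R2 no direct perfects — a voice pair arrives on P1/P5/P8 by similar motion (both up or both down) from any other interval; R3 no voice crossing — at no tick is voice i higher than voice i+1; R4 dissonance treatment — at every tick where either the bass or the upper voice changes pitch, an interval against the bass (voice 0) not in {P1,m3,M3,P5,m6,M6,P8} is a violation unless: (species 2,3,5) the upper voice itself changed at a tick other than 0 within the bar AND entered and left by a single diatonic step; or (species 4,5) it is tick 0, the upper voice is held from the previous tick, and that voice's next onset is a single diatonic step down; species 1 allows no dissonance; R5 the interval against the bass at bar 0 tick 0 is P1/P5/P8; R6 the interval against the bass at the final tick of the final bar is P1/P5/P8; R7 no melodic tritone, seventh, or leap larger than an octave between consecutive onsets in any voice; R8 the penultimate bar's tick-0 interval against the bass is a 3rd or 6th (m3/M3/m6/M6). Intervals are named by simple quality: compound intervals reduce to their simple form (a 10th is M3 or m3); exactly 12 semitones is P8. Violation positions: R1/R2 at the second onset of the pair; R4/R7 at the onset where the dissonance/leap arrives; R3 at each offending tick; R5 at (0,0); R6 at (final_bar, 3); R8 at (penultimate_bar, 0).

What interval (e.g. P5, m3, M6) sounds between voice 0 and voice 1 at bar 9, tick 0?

voice 0=D3 voice 1=D4 -> P8

P8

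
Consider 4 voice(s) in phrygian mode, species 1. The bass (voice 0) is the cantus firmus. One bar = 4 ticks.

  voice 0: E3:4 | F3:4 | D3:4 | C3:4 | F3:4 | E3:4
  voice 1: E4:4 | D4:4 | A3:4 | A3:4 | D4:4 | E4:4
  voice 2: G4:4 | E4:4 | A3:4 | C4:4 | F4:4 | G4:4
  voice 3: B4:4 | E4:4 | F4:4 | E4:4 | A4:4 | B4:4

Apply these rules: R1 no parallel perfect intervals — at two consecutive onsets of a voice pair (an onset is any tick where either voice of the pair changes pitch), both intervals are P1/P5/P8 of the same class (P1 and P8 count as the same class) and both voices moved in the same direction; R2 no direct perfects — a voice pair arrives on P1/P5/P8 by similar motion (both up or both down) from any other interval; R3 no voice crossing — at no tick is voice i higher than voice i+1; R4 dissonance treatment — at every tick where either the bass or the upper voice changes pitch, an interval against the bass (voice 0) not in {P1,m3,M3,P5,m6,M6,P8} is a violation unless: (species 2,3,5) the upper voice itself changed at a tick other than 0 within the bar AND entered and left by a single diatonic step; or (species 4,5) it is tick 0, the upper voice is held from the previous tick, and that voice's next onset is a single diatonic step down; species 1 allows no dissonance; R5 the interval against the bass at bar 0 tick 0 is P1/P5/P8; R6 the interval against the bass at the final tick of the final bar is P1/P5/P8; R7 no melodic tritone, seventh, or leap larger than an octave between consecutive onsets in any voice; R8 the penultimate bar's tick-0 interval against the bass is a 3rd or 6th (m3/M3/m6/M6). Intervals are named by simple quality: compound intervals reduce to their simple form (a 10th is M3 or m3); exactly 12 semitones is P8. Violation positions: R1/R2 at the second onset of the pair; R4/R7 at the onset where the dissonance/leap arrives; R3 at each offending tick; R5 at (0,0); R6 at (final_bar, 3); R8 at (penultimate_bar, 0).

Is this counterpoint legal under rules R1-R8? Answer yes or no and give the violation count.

No (12 violations)

bar 0: v0=E3 v1=E4 v2=G4 v3=B4 (P5)
bar 1: v0=F3 v1=D4 v2=E4 v3=E4 (M7)
bar 2: v0=D3 v1=A3 v2=A3 v3=F4 (m3)
bar 3: v0=C3 v1=A3 v2=C4 v3=E4 (M3)
bar 4: v0=F3 v1=D4 v2=F4 v3=A4 (M3)
bar 5: v0=E3 v1=E4 v2=G4 v3=B4 (P5)
  R5 @ bar0.0: opens on m3
  R2 @ bar1.0: G4/B4 M3 -> E4/E4 P1 similar
  R4 @ bar1.0: F3/E4 M7 untreated
  R4 @ bar1.0: F3/E4 M7 untreated
  R2 @ bar2.0: F3/D4 M6 -> D3/A3 P5 similar
  R2 @ bar2.0: F3/E4 M7 -> D3/A3 P5 similar
  R2 @ bar2.0: D4/E4 M2 -> A3/A3 P1 similar
  R1 @ bar4.0: C3/C4 P8 -> F3/F4 P8 similar
  R1 @ bar4.0: A3/E4 P5 -> D4/A4 P5 similar
  R8 @ bar4.0: penult P8 not 3rd/6th
  R1 @ bar5.0: D4/A4 P5 -> E4/B4 P5 similar
  R6 @ bar5.3: closes on m3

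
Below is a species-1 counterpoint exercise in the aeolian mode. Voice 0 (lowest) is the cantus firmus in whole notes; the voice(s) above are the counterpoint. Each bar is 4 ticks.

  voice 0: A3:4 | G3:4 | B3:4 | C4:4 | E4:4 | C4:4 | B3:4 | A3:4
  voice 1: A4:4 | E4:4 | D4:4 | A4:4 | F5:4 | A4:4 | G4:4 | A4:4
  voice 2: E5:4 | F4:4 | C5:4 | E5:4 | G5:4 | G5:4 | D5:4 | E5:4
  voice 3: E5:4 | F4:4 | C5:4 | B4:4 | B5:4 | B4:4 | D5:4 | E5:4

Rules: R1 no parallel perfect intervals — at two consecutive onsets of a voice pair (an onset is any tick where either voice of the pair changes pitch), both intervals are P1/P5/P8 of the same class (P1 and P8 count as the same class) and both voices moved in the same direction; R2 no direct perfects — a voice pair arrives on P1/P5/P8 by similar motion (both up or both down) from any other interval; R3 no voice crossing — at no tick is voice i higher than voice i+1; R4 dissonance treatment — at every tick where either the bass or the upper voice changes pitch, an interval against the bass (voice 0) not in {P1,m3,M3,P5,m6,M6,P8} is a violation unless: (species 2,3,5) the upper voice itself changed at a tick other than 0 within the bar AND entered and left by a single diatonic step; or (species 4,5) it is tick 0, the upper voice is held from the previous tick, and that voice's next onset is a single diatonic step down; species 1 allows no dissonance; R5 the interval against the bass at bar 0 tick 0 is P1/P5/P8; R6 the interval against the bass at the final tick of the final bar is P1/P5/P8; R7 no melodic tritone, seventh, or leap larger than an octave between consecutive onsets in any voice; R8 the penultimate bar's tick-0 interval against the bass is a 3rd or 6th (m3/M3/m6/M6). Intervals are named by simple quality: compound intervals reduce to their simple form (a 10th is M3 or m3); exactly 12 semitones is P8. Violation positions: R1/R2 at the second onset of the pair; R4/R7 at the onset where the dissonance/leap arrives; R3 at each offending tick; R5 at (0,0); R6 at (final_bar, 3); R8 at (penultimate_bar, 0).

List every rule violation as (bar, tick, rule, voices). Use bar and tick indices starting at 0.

(1, 0, R1, (2, 3))
(1, 0, R4, (0, 2))
(1, 0, R4, (0, 3))
(1, 0, R7, (2,))
(1, 0, R7, (3,))
(2, 0, R1, (2, 3))
(2, 0, R4, (0, 2))
(2, 0, R4, (0, 3))
(3, 0, R2, (1, 2))
(3, 0, R3, (2, 3))
(3, 0, R4, (0, 3))
(3, 1, R3, (2, 3))
(3, 2, R3, (2, 3))
(3, 3, R3, (2, 3))
(4, 0, R2, (0, 3))
(4, 0, R4, (0, 1))
(5, 0, R3, (2, 3))
(5, 0, R4, (0, 3))
(5, 1, R3, (2, 3))
(5, 2, R3, (2, 3))
(5, 3, R3, (2, 3))
(6, 0, R2, (1, 2))
(7, 0, R1, (1, 2))
(7, 0, R1, (1, 3))
(7, 0, R1, (2, 3))

bar 0: v0=A3 v1=A4 v2=E5 v3=E5 downbeat P5
bar 1: v0=G3 v1=E4 v2=F4 v3=F4 downbeat m7
bar 2: v0=B3 v1=D4 v2=C5 v3=C5 downbeat m2
bar 3: v0=C4 v1=A4 v2=E5 v3=B4 downbeat M7
bar 4: v0=E4 v1=F5 v2=G5 v3=B5 downbeat P5
bar 5: v0=C4 v1=A4 v2=G5 v3=B4 downbeat M7
bar 6: v0=B3 v1=G4 v2=D5 v3=D5 downbeat m3
bar 7: v0=A3 v1=A4 v2=E5 v3=E5 downbeat P5
  -> R1 @ bar 1 tick 0 v(2, 3): E5/E5 P1 -> F4/F4 P1 similar
  -> R4 @ bar 1 tick 0 v(0, 2): G3/F4 m7 untreated
  -> R4 @ bar 1 tick 0 v(0, 3): G3/F4 m7 untreated
  -> R7 @ bar 1 tick 0 v(2,): E5->F4 leap 11st
  -> R7 @ bar 1 tick 0 v(3,): E5->F4 leap 11st
  -> R1 @ bar 2 tick 0 v(2, 3): F4/F4 P1 -> C5/C5 P1 similar
  -> R4 @ bar 2 tick 0 v(0, 2): B3/C5 m2 untreated
  -> R4 @ bar 2 tick 0 v(0, 3): B3/C5 m2 untreated
  -> R2 @ bar 3 tick 0 v(1, 2): D4/C5 m7 -> A4/E5 P5 similar
  -> R3 @ bar 3 tick 0 v(2, 3): E5 above B4
  -> R4 @ bar 3 tick 0 v(0, 3): C4/B4 M7 untreated
  -> R3 @ bar 3 tick 1 v(2, 3): E5 above B4
  -> R3 @ bar 3 tick 2 v(2, 3): E5 above B4
  -> R3 @ bar 3 tick 3 v(2, 3): E5 above B4
  -> R2 @ bar 4 tick 0 v(0, 3): C4/B4 M7 -> E4/B5 P5 similar
  -> R4 @ bar 4 tick 0 v(0, 1): E4/F5 m2 untreated
  -> R3 @ bar 5 tick 0 v(2, 3): G5 above B4
  -> R4 @ bar 5 tick 0 v(0, 3): C4/B4 M7 untreated
  -> R3 @ bar 5 tick 1 v(2, 3): G5 above B4
  -> R3 @ bar 5 tick 2 v(2, 3): G5 above B4
  -> R3 @ bar 5 tick 3 v(2, 3): G5 above B4
  -> R2 @ bar 6 tick 0 v(1, 2): A4/G5 m7 -> G4/D5 P5 similar
  -> R1 @ bar 7 tick 0 v(1, 2): G4/D5 P5 -> A4/E5 P5 similar
  -> R1 @ bar 7 tick 0 v(1, 3): G4/D5 P5 -> A4/E5 P5 similar
  -> R1 @ bar 7 tick 0 v(2, 3): D5/D5 P1 -> E5/E5 P1 similar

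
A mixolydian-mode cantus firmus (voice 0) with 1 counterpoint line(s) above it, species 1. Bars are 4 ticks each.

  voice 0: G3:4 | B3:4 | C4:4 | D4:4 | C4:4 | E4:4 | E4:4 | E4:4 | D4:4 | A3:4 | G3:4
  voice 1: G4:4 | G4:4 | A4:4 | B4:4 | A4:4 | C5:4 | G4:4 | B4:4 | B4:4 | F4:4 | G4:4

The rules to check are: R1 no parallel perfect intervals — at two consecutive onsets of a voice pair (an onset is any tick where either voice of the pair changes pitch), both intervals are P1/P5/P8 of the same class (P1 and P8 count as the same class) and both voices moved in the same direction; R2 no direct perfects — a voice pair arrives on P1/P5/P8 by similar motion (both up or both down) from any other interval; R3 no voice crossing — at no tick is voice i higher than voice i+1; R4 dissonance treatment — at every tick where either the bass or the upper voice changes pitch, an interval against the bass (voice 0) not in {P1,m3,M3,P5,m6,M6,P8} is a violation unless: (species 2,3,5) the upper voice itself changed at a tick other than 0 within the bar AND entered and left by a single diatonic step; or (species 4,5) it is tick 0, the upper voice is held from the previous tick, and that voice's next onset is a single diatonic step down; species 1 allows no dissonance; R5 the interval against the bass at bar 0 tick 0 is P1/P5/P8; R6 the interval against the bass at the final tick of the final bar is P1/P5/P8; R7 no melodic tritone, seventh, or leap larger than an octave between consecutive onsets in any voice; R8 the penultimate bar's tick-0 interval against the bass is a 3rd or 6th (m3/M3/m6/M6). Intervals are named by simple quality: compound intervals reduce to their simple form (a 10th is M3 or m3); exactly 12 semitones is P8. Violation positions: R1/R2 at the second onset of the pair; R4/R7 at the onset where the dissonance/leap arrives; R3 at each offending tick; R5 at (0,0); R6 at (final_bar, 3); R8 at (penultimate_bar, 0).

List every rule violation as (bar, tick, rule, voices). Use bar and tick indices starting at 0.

(9, 0, R7, (1,))

bar 0: v0=G3 v1=G4 downbeat P8
bar 1: v0=B3 v1=G4 downbeat m6
bar 2: v0=C4 v1=A4 downbeat M6
bar 3: v0=D4 v1=B4 downbeat M6
bar 4: v0=C4 v1=A4 downbeat M6
bar 5: v0=E4 v1=C5 downbeat m6
bar 6: v0=E4 v1=G4 downbeat m3
bar 7: v0=E4 v1=B4 downbeat P5
bar 8: v0=D4 v1=B4 downbeat M6
bar 9: v0=A3 v1=F4 downbeat m6
bar 10: v0=G3 v1=G4 downbeat P8
  -> R7 @ bar 9 tick 0 v(1,): B4->F4 leap 6st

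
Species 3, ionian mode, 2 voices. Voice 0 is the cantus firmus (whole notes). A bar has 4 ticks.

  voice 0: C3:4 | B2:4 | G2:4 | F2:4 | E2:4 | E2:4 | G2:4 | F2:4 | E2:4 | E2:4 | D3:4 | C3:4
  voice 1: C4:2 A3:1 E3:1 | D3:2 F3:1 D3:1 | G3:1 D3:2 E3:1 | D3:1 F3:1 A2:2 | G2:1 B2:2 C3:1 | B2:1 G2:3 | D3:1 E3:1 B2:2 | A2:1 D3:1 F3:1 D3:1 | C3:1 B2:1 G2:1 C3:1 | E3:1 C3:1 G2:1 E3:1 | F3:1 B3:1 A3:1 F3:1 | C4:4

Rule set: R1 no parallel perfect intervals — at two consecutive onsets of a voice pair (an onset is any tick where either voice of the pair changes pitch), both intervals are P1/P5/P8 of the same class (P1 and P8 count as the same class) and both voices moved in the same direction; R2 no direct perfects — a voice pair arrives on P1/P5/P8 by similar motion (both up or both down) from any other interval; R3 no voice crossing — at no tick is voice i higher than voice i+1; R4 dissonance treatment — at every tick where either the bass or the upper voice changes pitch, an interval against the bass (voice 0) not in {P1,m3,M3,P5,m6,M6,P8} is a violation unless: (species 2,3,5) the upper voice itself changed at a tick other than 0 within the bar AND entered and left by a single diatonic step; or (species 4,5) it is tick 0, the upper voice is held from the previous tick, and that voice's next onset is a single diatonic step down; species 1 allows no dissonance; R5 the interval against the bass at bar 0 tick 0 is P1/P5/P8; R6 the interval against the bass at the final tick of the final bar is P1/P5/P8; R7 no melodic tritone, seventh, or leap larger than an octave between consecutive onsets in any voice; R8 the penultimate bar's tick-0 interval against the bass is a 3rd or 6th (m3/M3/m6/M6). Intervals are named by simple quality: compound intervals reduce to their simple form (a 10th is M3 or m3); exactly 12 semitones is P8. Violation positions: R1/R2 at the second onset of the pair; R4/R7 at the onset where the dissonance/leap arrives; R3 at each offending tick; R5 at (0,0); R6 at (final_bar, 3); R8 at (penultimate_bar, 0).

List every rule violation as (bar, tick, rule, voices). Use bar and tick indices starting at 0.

(1, 2, R4, (0, 1))
(6, 0, R2, (0, 1))
(10, 0, R7, (0,))
(10, 1, R7, (1,))

bar 0: v0=C3 v1=C4 downbeat P8
bar 1: v0=B2 v1=D3 downbeat m3
bar 2: v0=G2 v1=G3 downbeat P8
bar 3: v0=F2 v1=D3 downbeat M6
bar 4: v0=E2 v1=G2 downbeat m3
bar 5: v0=E2 v1=B2 downbeat P5
bar 6: v0=G2 v1=D3 downbeat P5
bar 7: v0=F2 v1=A2 downbeat M3
bar 8: v0=E2 v1=C3 downbeat m6
bar 9: v0=E2 v1=E3 downbeat P8
bar 10: v0=D3 v1=F3 downbeat m3
bar 11: v0=C3 v1=C4 downbeat P8
  -> R4 @ bar 1 tick 2 v(0, 1): B2/F3 TT untreated
  -> R2 @ bar 6 tick 0 v(0, 1): E2/G2 m3 -> G2/D3 P5 similar
  -> R7 @ bar 10 tick 0 v(0,): E2->D3 leap 10st
  -> R7 @ bar 10 tick 1 v(1,): F3->B3 leap 6st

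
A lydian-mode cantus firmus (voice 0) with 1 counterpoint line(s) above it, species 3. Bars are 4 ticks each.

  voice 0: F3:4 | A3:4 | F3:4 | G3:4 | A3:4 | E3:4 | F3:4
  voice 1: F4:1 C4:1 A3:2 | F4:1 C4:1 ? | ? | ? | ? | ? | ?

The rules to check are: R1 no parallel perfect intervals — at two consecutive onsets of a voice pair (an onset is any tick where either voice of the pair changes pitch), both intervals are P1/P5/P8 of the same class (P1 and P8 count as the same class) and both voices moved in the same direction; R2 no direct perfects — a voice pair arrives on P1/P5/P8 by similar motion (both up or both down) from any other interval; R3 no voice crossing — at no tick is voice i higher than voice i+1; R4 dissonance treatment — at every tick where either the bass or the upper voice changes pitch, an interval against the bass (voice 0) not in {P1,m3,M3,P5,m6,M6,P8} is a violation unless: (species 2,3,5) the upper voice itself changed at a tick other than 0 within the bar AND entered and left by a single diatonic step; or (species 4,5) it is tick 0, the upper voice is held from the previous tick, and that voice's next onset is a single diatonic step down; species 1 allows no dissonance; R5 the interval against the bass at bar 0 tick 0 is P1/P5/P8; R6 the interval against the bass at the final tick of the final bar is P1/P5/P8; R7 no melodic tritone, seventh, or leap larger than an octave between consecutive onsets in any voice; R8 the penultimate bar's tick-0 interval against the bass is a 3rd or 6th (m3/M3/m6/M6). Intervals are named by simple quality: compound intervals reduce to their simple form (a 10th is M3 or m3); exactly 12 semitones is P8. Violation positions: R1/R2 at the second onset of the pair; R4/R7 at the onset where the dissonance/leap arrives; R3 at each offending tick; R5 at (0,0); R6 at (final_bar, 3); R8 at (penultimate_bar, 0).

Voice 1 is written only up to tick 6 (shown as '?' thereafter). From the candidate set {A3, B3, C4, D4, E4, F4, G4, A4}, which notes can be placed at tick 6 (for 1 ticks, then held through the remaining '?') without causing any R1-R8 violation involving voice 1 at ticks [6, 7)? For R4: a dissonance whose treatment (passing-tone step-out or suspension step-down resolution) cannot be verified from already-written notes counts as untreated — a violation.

A3: legal
B3: violates R4
C4: legal
D4: violates R4
E4: legal
F4: legal
G4: violates R4
A4: legal

{A3, A4, C4, E4, F4}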